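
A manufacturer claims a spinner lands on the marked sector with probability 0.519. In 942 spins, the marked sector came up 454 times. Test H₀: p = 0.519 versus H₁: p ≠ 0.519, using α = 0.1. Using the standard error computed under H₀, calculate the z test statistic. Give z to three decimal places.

p̂ = 454/942 = 0.48195.
Under H₀, SE = √(0.519·0.481/942) = √(0.00026501) = 0.01628.
z = (0.48195 − 0.519)/0.01628 = -0.03705/0.01628 = -2.276.
p-value = 2·P(Z > 2.276) ≈ 0.0229. With α = 0.1, reject H₀.

z = -2.276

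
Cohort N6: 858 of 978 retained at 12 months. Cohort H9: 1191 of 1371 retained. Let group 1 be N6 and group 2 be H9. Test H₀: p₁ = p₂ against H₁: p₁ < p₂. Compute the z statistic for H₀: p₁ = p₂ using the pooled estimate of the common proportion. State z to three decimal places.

z = 0.615

p̂₁ = 858/978 ≈ 0.87730, p̂₂ = 1191/1371 ≈ 0.86871.
Pooled p̂ = (858+1191)/(978+1371) = 2049/2349 = 0.87229.
SE = √(p̂(1−p̂)(1/n₁+1/n₂)) = √(0.87229·0.12771·0.00175189) = √(0.000195166) = 0.01397.
z = (0.87730 − 0.86871)/0.01397 = 0.00859/0.01397 = 0.615.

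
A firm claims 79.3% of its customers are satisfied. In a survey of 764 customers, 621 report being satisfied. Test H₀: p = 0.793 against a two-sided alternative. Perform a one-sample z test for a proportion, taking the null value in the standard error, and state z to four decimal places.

z = 1.3527

p̂ = 621/764 = 0.8128272.
Standard error under H₀: √(0.793×0.207/764) = 0.0146580.
z = (0.8128272 − 0.793)/0.0146580 = 0.0198272/0.0146580 = 1.3527.
Two-sided p-value ≈ 2·Φ(−1.353) = 0.1762.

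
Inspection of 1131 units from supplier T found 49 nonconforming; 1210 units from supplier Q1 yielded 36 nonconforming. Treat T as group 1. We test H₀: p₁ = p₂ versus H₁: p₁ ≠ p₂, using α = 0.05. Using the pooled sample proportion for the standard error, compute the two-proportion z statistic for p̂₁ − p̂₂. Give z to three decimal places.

p̂₁ = 49/1131 = 0.043324, p̂₂ = 36/1210 = 0.029752.
Pooled p̂ = (49+36)/(1131+1210) = 85/2341 = 0.036309.
SE = √(p̂(1−p̂)(1/n₁+1/n₂)) = √(0.036309·0.963691·0.00171062) = √(5.98561e-05) = 0.007737.
z = (0.043324 − 0.029752)/0.007737 = 0.013572/0.007737 = 1.754.
p-value = 2·P(Z > 1.754) ≈ 0.0794; since p > α = 0.05, fail to reject H₀.

z = 1.754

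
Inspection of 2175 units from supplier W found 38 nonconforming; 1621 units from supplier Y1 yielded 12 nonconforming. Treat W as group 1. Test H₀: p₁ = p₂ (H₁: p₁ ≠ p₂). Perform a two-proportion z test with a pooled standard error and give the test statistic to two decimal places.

p̂₁ = 38/2175 = 0.01747, p̂₂ = 12/1621 = 0.00740.
Pooled p̂ = (38+12)/(2175+1621) = 50/3796 = 0.01317.
SE = √(0.0129983 × 0.00107667) = 0.00374.
z = (0.01747 − 0.00740)/0.00374 = 0.01007/0.00374 = 2.69.

z = 2.69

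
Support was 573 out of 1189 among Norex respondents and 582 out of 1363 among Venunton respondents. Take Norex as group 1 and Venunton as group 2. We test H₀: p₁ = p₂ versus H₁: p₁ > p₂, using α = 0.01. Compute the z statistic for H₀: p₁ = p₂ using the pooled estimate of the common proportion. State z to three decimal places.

z = 2.780

p̂₁ = 573/1189 ≈ 0.481918, p̂₂ = 582/1363 ≈ 0.426999.
Pooled p̂ = (573+582)/(1189+1363) = 1155/2552 = 0.452586.
SE = √(0.247752 × 0.00157472) = 0.019752.
z = (0.481918 − 0.426999)/0.019752 = 0.054919/0.019752 = 2.780.
p-value = P(Z > 2.780) ≈ 0.0027; since p < α = 0.01, reject H₀.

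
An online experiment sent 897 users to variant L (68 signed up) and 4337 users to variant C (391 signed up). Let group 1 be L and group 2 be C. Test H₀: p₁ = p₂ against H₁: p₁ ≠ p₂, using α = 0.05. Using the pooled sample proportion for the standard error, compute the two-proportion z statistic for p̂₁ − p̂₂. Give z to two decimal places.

z = -1.38

p̂₁ = 68/897 ≈ 0.0758, p̂₂ = 391/4337 ≈ 0.0902.
Pooled p̂ = (68+391)/(897+4337) = 459/5234 = 0.0877.
SE = √(0.0800053 × 0.0013454) = 0.0104.
z = (0.0758 − 0.0902)/0.0104 = -0.0144/0.0104 = -1.38.
p-value = 2·P(Z > 1.383) ≈ 0.1667. With α = 0.05, fail to reject H₀.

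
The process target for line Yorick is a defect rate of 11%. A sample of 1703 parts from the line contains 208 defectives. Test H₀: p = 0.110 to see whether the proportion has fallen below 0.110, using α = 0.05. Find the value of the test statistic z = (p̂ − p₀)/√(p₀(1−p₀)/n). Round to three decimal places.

p̂ = 208/1703 = 0.122137.
Standard error under H₀: √(0.11×0.89/1703) = 0.007582.
z = (0.122137 − 0.11)/0.007582 = 0.012137/0.007582 = 1.601.
p-value = P(Z < 1.601) ≈ 0.9453; since p > α = 0.05, fail to reject H₀.

z = 1.601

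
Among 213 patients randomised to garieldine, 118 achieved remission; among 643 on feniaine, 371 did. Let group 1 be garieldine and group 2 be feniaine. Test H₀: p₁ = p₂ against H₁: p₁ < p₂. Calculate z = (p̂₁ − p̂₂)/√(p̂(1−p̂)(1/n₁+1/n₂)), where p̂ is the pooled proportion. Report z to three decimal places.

z = -0.588

p̂₁ = 118/213 ≈ 0.55399, p̂₂ = 371/643 ≈ 0.57698.
Pooled p̂ = (118+371)/(213+643) = 489/856 = 0.57126.
SE = √(p̂(1−p̂)(1/n₁+1/n₂)) = √(0.57126·0.42874·0.00625005) = √(0.00153077) = 0.03913.
z = (0.55399 − 0.57698)/0.03913 = -0.02299/0.03913 = -0.588.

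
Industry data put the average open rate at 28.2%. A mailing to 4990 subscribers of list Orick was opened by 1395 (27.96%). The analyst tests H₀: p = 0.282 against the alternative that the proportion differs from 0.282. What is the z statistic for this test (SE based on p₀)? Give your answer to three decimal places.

p̂ = 1395/4990 = 0.27956.
Standard error under H₀: √(0.282×0.718/4990) = 0.00637.
z = (0.27956 − 0.282)/0.00637 = -0.00244/0.00637 = -0.383.
p-value = 2·P(Z > 0.383) ≈ 0.7016.

z = -0.383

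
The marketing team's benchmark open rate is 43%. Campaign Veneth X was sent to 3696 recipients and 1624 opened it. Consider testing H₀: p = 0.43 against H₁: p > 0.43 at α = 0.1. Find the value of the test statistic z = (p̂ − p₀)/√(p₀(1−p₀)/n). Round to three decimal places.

p̂ = 1624/3696 ≈ 0.43939.
SE = √(p₀(1−p₀)/n) = √(0.2451/3696) = 0.00814.
z = (0.43939 − 0.43)/0.00814 = 0.00939/0.00814 = 1.154.
p-value = P(Z > 1.154) ≈ 0.1243. With α = 0.1, fail to reject H₀.

z = 1.154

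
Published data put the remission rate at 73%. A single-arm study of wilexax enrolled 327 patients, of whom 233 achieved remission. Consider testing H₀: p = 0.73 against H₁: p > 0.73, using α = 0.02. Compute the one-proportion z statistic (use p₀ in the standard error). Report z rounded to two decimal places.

z = -0.71

p̂ = 233/327 ≈ 0.7125.
SE = √(p₀(1−p₀)/n) = √(0.1971/327) = 0.0246.
z = (0.7125 − 0.73)/0.0246 = -0.0175/0.0246 = -0.71.
p-value = P(Z > -0.711) ≈ 0.7615. With α = 0.02, fail to reject H₀.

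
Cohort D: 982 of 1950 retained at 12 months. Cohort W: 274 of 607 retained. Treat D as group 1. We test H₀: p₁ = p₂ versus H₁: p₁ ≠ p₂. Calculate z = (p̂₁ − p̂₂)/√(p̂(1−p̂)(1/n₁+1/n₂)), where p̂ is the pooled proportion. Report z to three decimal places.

z = 2.246

p̂₁ = 982/1950 ≈ 0.50359, p̂₂ = 274/607 ≈ 0.45140.
Pooled p̂ = (982+274)/(1950+607) = 1256/2557 = 0.49120.
SE = √(0.249923 × 0.00216027) = 0.02324.
z = (0.50359 − 0.45140)/0.02324 = 0.05219/0.02324 = 2.246.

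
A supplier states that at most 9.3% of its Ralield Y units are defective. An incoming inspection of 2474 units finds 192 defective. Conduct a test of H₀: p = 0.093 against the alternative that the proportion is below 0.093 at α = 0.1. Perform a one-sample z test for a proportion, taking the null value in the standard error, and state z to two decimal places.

p̂ = 192/2474 = 0.07761.
Under H₀, SE = √(0.093·0.907/2474) = √(3.4095e-05) = 0.00584.
z = (0.07761 − 0.093)/0.00584 = -0.01539/0.00584 = -2.64.
p-value = P(Z < -2.636) ≈ 0.0042. With α = 0.1, reject H₀.

z = -2.64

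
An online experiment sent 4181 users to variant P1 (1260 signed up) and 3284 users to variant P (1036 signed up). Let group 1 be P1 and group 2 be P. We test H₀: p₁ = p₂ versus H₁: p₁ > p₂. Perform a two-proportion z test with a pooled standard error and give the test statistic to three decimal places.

z = -1.311

p̂₁ = 1260/4181 ≈ 0.30136, p̂₂ = 1036/3284 ≈ 0.31547.
Pooled p̂ = (1260+1036)/(4181+3284) = 2296/7465 = 0.30757.
SE = √(0.21297 × 0.000543684) = 0.01076.
z = (0.30136 − 0.31547)/0.01076 = -0.01411/0.01076 = -1.311.
p-value = P(Z > -1.311) ≈ 0.9050.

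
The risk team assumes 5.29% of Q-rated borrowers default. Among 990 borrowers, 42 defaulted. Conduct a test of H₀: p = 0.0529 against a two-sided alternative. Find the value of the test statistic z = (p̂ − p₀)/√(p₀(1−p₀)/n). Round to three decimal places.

z = -1.473

p̂ = 42/990 = 0.042424.
Standard error under H₀: √(0.0529×0.9471/990) = 0.007114.
z = (0.042424 − 0.0529)/0.007114 = -0.010476/0.007114 = -1.473.
p-value = 2·P(Z > 1.473) ≈ 0.1409.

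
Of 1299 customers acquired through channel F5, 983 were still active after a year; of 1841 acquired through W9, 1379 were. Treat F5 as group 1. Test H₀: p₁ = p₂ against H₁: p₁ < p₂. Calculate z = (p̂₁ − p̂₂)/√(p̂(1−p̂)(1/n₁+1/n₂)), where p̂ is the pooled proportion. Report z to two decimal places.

p̂₁ = 983/1299 ≈ 0.7567, p̂₂ = 1379/1841 ≈ 0.7490.
Pooled p̂ = (983+1379)/(1299+1841) = 2362/3140 = 0.7522.
SE = √(p̂(1−p̂)(1/n₁+1/n₂)) = √(0.7522·0.2478·0.00131301) = √(0.000244719) = 0.0156.
z = (0.7567 − 0.7490)/0.0156 = 0.0077/0.0156 = 0.49.

z = 0.49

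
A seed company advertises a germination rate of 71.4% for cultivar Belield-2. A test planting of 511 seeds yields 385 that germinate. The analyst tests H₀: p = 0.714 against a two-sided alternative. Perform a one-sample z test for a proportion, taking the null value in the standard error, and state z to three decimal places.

z = 1.972

p̂ = 385/511 ≈ 0.75342.
Standard error under H₀: √(0.714×0.286/511) = 0.01999.
z = (0.75342 − 0.714)/0.01999 = 0.03942/0.01999 = 1.972.
p-value = 2·P(Z > 1.972) ≈ 0.0486.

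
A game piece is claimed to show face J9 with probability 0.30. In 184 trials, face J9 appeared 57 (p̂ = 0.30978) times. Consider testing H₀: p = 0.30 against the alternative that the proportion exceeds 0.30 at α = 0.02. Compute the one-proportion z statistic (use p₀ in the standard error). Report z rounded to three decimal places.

z = 0.290

p̂ = 57/184 = 0.30978.
Standard error under H₀: √(0.3×0.7/184) = 0.03378.
z = (0.30978 − 0.3)/0.03378 = 0.00978/0.03378 = 0.290.
p-value = P(Z > 0.290) ≈ 0.3861; since p > α = 0.02, fail to reject H₀.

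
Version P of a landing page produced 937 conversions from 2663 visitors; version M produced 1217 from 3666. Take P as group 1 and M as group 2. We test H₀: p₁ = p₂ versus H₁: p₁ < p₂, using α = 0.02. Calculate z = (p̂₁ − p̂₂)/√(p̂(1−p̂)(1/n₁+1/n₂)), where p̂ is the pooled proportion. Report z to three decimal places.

p̂₁ = 937/2663 = 0.35186, p̂₂ = 1217/3666 = 0.33197.
Pooled p̂ = (937+1217)/(2663+3666) = 2154/6329 = 0.34034.
SE = √(0.224508 × 0.000648293) = 0.01206.
z = (0.35186 − 0.33197)/0.01206 = 0.01989/0.01206 = 1.649.
p-value = P(Z < 1.649) ≈ 0.9504, so at α = 0.02 we fail to reject H₀.

z = 1.649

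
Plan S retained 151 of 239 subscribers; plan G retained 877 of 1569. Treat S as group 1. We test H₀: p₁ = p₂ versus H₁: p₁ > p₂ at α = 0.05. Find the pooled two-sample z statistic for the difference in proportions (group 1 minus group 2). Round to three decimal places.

z = 2.118

p̂₁ = 151/239 ≈ 0.63180, p̂₂ = 877/1569 ≈ 0.55895.
Pooled p̂ = (151+877)/(239+1569) = 1028/1808 = 0.56858.
SE = √(0.245296 × 0.00482145) = 0.03439.
z = (0.63180 − 0.55895)/0.03439 = 0.07285/0.03439 = 2.118.
p-value = P(Z > 2.118) ≈ 0.0171, so at α = 0.05 we reject H₀.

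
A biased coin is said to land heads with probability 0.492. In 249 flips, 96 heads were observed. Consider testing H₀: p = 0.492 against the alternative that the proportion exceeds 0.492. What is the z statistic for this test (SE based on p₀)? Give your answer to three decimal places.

p̂ = 96/249 = 0.38554.
Standard error under H₀: √(0.492×0.508/249) = 0.03168.
z = (0.38554 − 0.492)/0.03168 = -0.10646/0.03168 = -3.360.
p-value = P(Z > -3.360) ≈ 0.9996.

z = -3.360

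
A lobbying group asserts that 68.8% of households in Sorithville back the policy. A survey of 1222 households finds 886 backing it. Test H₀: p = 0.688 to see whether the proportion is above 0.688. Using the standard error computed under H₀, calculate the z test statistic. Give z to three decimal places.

p̂ = 886/1222 ≈ 0.72504.
Under H₀, SE = √(0.688·0.312/1222) = √(0.00017566) = 0.01325.
z = (0.72504 − 0.688)/0.01325 = 0.03704/0.01325 = 2.795.
p-value = P(Z > 2.795) ≈ 0.0026.

z = 2.795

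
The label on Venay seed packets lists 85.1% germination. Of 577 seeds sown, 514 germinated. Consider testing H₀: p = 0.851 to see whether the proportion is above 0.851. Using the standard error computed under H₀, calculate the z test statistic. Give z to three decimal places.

p̂ = 514/577 = 0.89081.
SE = √(p₀(1−p₀)/n) = √(0.1268/577) = 0.01482.
z = (0.89081 − 0.851)/0.01482 = 0.03981/0.01482 = 2.686.

z = 2.686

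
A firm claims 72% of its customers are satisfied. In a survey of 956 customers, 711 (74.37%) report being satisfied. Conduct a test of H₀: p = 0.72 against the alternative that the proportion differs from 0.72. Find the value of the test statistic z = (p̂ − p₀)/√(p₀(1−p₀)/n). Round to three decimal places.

z = 1.634

p̂ = 711/956 ≈ 0.74372.
SE = √(p₀(1−p₀)/n) = √(0.2016/956) = 0.01452.
z = (0.74372 − 0.72)/0.01452 = 0.02372/0.01452 = 1.634.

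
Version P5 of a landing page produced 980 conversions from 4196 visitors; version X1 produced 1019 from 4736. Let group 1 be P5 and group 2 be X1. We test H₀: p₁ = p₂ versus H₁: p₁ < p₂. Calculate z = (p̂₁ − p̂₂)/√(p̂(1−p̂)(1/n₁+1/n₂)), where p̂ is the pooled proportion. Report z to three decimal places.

z = 2.082

p̂₁ = 980/4196 ≈ 0.233556, p̂₂ = 1019/4736 ≈ 0.215160.
Pooled p̂ = (980+1019)/(4196+4736) = 1999/8932 = 0.223802.
SE = √(0.173715 × 0.000449471) = 0.008836.
z = (0.233556 − 0.215160)/0.008836 = 0.018396/0.008836 = 2.082.
p-value = P(Z < 2.082) ≈ 0.9813.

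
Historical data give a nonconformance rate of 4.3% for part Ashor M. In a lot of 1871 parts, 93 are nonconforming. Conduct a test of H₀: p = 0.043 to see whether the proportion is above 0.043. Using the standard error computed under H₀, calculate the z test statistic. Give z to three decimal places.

z = 1.430

p̂ = 93/1871 ≈ 0.049706.
Under H₀, SE = √(0.043·0.957/1871) = √(2.19941e-05) = 0.004690.
z = (0.049706 − 0.043)/0.004690 = 0.006706/0.004690 = 1.430.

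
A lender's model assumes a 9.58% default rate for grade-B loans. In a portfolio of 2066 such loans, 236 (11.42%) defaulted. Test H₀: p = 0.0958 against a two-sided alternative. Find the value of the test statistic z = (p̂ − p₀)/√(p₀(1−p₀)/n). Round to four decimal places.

p̂ = 236/2066 ≈ 0.114230.
Under H₀, SE = √(0.0958·0.9042/2066) = √(4.19276e-05) = 0.006475.
z = (0.114230 − 0.0958)/0.006475 = 0.018430/0.006475 = 2.8463.

z = 2.8463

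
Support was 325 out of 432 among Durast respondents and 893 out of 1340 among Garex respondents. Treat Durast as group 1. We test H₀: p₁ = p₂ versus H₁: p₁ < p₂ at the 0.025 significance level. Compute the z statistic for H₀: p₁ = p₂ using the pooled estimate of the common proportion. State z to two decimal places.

z = 3.35

p̂₁ = 325/432 ≈ 0.75231, p̂₂ = 893/1340 ≈ 0.66642.
Pooled p̂ = (325+893)/(432+1340) = 1218/1772 = 0.68736.
SE = √(p̂(1−p̂)(1/n₁+1/n₂)) = √(0.68736·0.31264·0.00306108) = √(0.000657817) = 0.02565.
z = (0.75231 − 0.66642)/0.02565 = 0.08589/0.02565 = 3.35.
p-value = P(Z < 3.349) ≈ 0.9996, so at α = 0.025 we fail to reject H₀.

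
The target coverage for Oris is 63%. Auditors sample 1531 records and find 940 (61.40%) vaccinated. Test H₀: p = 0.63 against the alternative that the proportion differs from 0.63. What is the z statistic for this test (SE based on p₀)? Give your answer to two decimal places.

p̂ = 940/1531 = 0.6140.
Under H₀, SE = √(0.63·0.37/1531) = √(0.000152253) = 0.0123.
z = (0.6140 − 0.63)/0.0123 = -0.0160/0.0123 = -1.30.

z = -1.30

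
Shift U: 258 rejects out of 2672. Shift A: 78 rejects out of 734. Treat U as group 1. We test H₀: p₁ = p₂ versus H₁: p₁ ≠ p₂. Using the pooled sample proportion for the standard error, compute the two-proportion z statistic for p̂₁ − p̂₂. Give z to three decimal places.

z = -0.781

p̂₁ = 258/2672 = 0.09656, p̂₂ = 78/734 = 0.10627.
Pooled p̂ = (258+78)/(2672+734) = 336/3406 = 0.09865.
SE = √(p̂(1−p̂)(1/n₁+1/n₂)) = √(0.09865·0.90135·0.00173665) = √(0.000154419) = 0.01243.
z = (0.09656 − 0.10627)/0.01243 = -0.00971/0.01243 = -0.781.
p-value = 2·P(Z > 0.781) ≈ 0.4346.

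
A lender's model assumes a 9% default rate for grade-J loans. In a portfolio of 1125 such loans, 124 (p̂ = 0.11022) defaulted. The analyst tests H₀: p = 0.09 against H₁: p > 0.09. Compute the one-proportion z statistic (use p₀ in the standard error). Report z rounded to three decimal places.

z = 2.370

p̂ = 124/1125 = 0.11022.
SE = √(p₀(1−p₀)/n) = √(0.0819/1125) = 0.00853.
z = (0.11022 − 0.09)/0.00853 = 0.02022/0.00853 = 2.370.
p-value = P(Z > 2.370) ≈ 0.0089.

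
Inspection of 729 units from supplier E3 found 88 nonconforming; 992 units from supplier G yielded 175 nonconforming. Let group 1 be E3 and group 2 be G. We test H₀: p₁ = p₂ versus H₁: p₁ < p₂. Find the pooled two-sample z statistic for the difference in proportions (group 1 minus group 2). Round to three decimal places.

p̂₁ = 88/729 ≈ 0.120713, p̂₂ = 175/992 ≈ 0.176411.
Pooled p̂ = (88+175)/(729+992) = 263/1721 = 0.152818.
SE = √(p̂(1−p̂)(1/n₁+1/n₂)) = √(0.152818·0.847182·0.00237981) = √(0.000308101) = 0.017553.
z = (0.120713 − 0.176411)/0.017553 = -0.055698/0.017553 = -3.173.
p-value = P(Z < -3.173) ≈ 0.0008.

z = -3.173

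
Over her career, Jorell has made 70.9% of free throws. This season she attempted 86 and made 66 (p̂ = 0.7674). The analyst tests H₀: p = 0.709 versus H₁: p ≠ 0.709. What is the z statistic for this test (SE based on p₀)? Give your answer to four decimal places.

z = 1.1932

p̂ = 66/86 ≈ 0.767442.
Under H₀, SE = √(0.709·0.291/86) = √(0.00239906) = 0.048980.
z = (0.767442 − 0.709)/0.048980 = 0.058442/0.048980 = 1.1932.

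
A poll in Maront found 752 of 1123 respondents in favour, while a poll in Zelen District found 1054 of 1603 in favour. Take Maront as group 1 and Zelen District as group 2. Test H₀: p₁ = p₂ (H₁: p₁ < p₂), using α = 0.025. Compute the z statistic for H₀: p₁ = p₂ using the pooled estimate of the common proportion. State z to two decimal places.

z = 0.66

p̂₁ = 752/1123 ≈ 0.6696, p̂₂ = 1054/1603 ≈ 0.6575.
Pooled p̂ = (752+1054)/(1123+1603) = 1806/2726 = 0.6625.
SE = √(p̂(1−p̂)(1/n₁+1/n₂)) = √(0.6625·0.3375·0.0015143) = √(0.000338584) = 0.0184.
z = (0.6696 − 0.6575)/0.0184 = 0.0121/0.0184 = 0.66.
p-value = P(Z < 0.659) ≈ 0.7449; since p > α = 0.025, fail to reject H₀.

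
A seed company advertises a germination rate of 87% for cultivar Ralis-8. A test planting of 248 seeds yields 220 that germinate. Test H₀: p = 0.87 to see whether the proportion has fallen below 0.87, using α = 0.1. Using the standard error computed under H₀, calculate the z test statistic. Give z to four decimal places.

p̂ = 220/248 = 0.887097.
Under H₀, SE = √(0.87·0.13/248) = √(0.000456048) = 0.021355.
z = (0.887097 − 0.87)/0.021355 = 0.017097/0.021355 = 0.8006.
p-value = P(Z < 0.801) ≈ 0.7883. With α = 0.1, fail to reject H₀.

z = 0.8006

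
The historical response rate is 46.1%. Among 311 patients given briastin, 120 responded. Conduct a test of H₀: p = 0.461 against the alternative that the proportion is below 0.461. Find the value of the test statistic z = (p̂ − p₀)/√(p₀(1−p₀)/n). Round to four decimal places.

p̂ = 120/311 ≈ 0.385852.
Under H₀, SE = √(0.461·0.539/311) = √(0.000798968) = 0.028266.
z = (0.385852 − 0.461)/0.028266 = -0.075148/0.028266 = -2.6586.
p-value = P(Z < -2.659) ≈ 0.0039.

z = -2.6586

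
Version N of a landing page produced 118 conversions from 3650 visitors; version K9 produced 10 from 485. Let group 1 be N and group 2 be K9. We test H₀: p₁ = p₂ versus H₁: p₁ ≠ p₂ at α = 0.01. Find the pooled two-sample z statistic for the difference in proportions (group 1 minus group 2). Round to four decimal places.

p̂₁ = 118/3650 = 0.0323288, p̂₂ = 10/485 = 0.0206186.
Pooled p̂ = (118+10)/(3650+485) = 128/4135 = 0.0309553.
SE = √(0.029997 × 0.00233583) = 0.0083707.
z = (0.0323288 − 0.0206186)/0.0083707 = 0.0117102/0.0083707 = 1.3990.
Two-sided p-value ≈ 2·Φ(−1.399) = 0.1618, so at α = 0.01 we fail to reject H₀.

z = 1.3990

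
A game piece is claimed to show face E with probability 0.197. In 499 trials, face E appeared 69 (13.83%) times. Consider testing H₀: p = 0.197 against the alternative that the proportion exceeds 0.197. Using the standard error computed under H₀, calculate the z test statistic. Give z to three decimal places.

p̂ = 69/499 ≈ 0.138277.
Under H₀, SE = √(0.197·0.803/499) = √(0.000317016) = 0.017805.
z = (0.138277 − 0.197)/0.017805 = -0.058723/0.017805 = -3.298.
p-value = P(Z > -3.298) ≈ 0.9995.

z = -3.298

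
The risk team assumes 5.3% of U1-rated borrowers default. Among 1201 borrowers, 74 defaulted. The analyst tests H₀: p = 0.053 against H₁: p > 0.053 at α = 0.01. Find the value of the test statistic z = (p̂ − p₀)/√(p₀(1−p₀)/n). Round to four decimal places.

z = 1.3327

p̂ = 74/1201 ≈ 0.0616153.
Under H₀, SE = √(0.053·0.947/1201) = √(4.1791e-05) = 0.0064646.
z = (0.0616153 − 0.053)/0.0064646 = 0.0086153/0.0064646 = 1.3327.
p-value = P(Z > 1.333) ≈ 0.0913; since p > α = 0.01, fail to reject H₀.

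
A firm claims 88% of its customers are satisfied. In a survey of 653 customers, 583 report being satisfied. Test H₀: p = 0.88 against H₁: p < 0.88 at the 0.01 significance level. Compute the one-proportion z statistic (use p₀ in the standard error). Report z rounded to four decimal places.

p̂ = 583/653 = 0.892802.
Standard error under H₀: √(0.88×0.12/653) = 0.012717.
z = (0.892802 − 0.88)/0.012717 = 0.012802/0.012717 = 1.0067.
p-value = P(Z < 1.007) ≈ 0.8430; since p > α = 0.01, fail to reject H₀.

z = 1.0067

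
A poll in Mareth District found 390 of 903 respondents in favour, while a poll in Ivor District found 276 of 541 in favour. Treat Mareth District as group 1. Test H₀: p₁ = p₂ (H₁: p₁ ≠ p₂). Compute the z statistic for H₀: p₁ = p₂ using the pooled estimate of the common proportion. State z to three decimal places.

z = -2.888

p̂₁ = 390/903 = 0.431894, p̂₂ = 276/541 = 0.510166.
Pooled p̂ = (390+276)/(903+541) = 666/1444 = 0.461219.
SE = √(0.248496 × 0.00295585) = 0.027102.
z = (0.431894 − 0.510166)/0.027102 = -0.078272/0.027102 = -2.888.
p-value = 2·P(Z > 2.888) ≈ 0.0039.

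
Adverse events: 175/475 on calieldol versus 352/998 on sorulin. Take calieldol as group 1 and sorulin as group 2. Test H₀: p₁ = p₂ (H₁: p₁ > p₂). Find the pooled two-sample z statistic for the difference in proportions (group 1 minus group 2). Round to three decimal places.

z = 0.588

p̂₁ = 175/475 = 0.36842, p̂₂ = 352/998 = 0.35271.
Pooled p̂ = (175+352)/(475+998) = 527/1473 = 0.35777.
SE = √(p̂(1−p̂)(1/n₁+1/n₂)) = √(0.35777·0.64223·0.00310727) = √(0.000713962) = 0.02672.
z = (0.36842 − 0.35271)/0.02672 = 0.01571/0.02672 = 0.588.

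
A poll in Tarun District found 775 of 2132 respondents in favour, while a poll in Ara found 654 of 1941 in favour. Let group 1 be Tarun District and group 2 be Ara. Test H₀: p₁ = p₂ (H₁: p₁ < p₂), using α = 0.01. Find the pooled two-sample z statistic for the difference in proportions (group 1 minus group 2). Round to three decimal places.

p̂₁ = 775/2132 = 0.36351, p̂₂ = 654/1941 = 0.33694.
Pooled p̂ = (775+654)/(2132+1941) = 1429/4073 = 0.35085.
SE = √(p̂(1−p̂)(1/n₁+1/n₂)) = √(0.35085·0.64915·0.000984242) = √(0.000224164) = 0.01497.
z = (0.36351 − 0.33694)/0.01497 = 0.02657/0.01497 = 1.775.
p-value = P(Z < 1.775) ≈ 0.9620. With α = 0.01, fail to reject H₀.

z = 1.775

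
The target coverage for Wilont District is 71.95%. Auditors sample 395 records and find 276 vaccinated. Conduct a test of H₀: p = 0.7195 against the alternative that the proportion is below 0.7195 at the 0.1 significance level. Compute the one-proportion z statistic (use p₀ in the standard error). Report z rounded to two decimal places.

p̂ = 276/395 = 0.6987.
Under H₀, SE = √(0.7195·0.2805/395) = √(0.000510936) = 0.0226.
z = (0.6987 − 0.7195)/0.0226 = -0.0208/0.0226 = -0.92.
p-value = P(Z < -0.919) ≈ 0.1791, so at α = 0.1 we fail to reject H₀.

z = -0.92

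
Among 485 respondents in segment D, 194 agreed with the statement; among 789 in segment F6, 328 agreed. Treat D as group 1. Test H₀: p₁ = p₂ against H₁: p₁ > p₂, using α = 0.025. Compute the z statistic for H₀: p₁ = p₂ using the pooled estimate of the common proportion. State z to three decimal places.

z = -0.554

p̂₁ = 194/485 = 0.40000, p̂₂ = 328/789 = 0.41572.
Pooled p̂ = (194+328)/(485+789) = 522/1274 = 0.40973.
SE = √(0.241852 × 0.00332928) = 0.02838.
z = (0.40000 − 0.41572)/0.02838 = -0.01572/0.02838 = -0.554.
p-value = P(Z > -0.554) ≈ 0.7102. With α = 0.025, fail to reject H₀.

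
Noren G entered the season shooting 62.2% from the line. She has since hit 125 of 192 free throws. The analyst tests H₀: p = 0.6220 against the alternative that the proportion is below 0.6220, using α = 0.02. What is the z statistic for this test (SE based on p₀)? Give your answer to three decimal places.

p̂ = 125/192 = 0.65104.
Under H₀, SE = √(0.622·0.378/192) = √(0.00122456) = 0.03499.
z = (0.65104 − 0.622)/0.03499 = 0.02904/0.03499 = 0.830.
p-value = P(Z < 0.830) ≈ 0.7967. With α = 0.02, fail to reject H₀.

z = 0.830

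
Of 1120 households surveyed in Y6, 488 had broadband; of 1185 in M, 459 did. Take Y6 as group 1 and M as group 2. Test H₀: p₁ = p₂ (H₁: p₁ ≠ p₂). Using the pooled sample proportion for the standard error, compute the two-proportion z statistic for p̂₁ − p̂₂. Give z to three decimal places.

p̂₁ = 488/1120 ≈ 0.435714, p̂₂ = 459/1185 ≈ 0.387342.
Pooled p̂ = (488+459)/(1120+1185) = 947/2305 = 0.410846.
SE = √(p̂(1−p̂)(1/n₁+1/n₂)) = √(0.410846·0.589154·0.00173674) = √(0.00042038) = 0.020503.
z = (0.435714 − 0.387342)/0.020503 = 0.048372/0.020503 = 2.359.

z = 2.359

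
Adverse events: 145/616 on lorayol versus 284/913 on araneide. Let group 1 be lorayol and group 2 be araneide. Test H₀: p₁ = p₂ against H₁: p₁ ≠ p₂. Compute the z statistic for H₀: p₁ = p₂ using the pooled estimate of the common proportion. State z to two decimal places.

z = -3.23

p̂₁ = 145/616 = 0.23539, p̂₂ = 284/913 = 0.31106.
Pooled p̂ = (145+284)/(616+913) = 429/1529 = 0.28058.
SE = √(p̂(1−p̂)(1/n₁+1/n₂)) = √(0.28058·0.71942·0.00271867) = √(0.000548771) = 0.02343.
z = (0.23539 − 0.31106)/0.02343 = -0.07567/0.02343 = -3.23.
Two-sided p-value ≈ 2·Φ(−3.230) = 0.0012.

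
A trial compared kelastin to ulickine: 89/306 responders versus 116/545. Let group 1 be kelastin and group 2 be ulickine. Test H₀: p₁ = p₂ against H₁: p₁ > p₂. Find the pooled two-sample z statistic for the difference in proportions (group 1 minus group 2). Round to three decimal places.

z = 2.554

p̂₁ = 89/306 ≈ 0.29085, p̂₂ = 116/545 ≈ 0.21284.
Pooled p̂ = (89+116)/(306+545) = 205/851 = 0.24089.
SE = √(p̂(1−p̂)(1/n₁+1/n₂)) = √(0.24089·0.75911·0.00510284) = √(0.000933123) = 0.03055.
z = (0.29085 − 0.21284)/0.03055 = 0.07801/0.03055 = 2.554.
p-value = P(Z > 2.554) ≈ 0.0053.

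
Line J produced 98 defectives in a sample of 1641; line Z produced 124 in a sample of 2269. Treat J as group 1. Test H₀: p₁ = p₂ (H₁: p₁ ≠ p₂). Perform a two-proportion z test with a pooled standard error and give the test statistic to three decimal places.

p̂₁ = 98/1641 = 0.05972, p̂₂ = 124/2269 = 0.05465.
Pooled p̂ = (98+124)/(1641+2269) = 222/3910 = 0.05678.
SE = √(p̂(1−p̂)(1/n₁+1/n₂)) = √(0.05678·0.94322·0.00105011) = √(5.62372e-05) = 0.00750.
z = (0.05972 − 0.05465)/0.00750 = 0.00507/0.00750 = 0.676.

z = 0.676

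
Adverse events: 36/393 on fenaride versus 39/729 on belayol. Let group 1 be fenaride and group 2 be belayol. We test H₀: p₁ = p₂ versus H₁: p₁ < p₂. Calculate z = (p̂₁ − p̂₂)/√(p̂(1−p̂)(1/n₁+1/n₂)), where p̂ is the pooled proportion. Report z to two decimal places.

z = 2.44

p̂₁ = 36/393 ≈ 0.0916, p̂₂ = 39/729 ≈ 0.0535.
Pooled p̂ = (36+39)/(393+729) = 75/1122 = 0.0668.
SE = √(0.0623767 × 0.00391627) = 0.0156.
z = (0.0916 − 0.0535)/0.0156 = 0.0381/0.0156 = 2.44.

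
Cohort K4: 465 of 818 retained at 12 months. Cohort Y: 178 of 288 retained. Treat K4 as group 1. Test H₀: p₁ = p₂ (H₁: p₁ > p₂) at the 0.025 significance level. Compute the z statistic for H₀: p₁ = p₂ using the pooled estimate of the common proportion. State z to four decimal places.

z = -1.4672

p̂₁ = 465/818 ≈ 0.5684597, p̂₂ = 178/288 ≈ 0.6180556.
Pooled p̂ = (465+178)/(818+288) = 643/1106 = 0.5813743.
SE = √(p̂(1−p̂)(1/n₁+1/n₂)) = √(0.5813743·0.4186257·0.00469472) = √(0.00114259) = 0.0338022.
z = (0.5684597 − 0.6180556)/0.0338022 = -0.0495959/0.0338022 = -1.4672.
p-value = P(Z > -1.467) ≈ 0.9288; since p > α = 0.025, fail to reject H₀.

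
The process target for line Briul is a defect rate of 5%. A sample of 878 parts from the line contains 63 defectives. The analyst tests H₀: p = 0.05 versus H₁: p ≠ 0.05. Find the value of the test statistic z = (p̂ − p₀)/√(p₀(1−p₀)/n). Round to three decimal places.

p̂ = 63/878 ≈ 0.071754.
Under H₀, SE = √(0.05·0.95/878) = √(5.41002e-05) = 0.007355.
z = (0.071754 − 0.05)/0.007355 = 0.021754/0.007355 = 2.958.

z = 2.958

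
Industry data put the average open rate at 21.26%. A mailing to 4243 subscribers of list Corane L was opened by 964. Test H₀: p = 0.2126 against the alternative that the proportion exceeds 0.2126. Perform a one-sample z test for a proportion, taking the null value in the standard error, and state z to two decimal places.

z = 2.32

p̂ = 964/4243 = 0.2272.
SE = √(p₀(1−p₀)/n) = √(0.1674/4243) = 0.0063.
z = (0.2272 − 0.2126)/0.0063 = 0.0146/0.0063 = 2.32.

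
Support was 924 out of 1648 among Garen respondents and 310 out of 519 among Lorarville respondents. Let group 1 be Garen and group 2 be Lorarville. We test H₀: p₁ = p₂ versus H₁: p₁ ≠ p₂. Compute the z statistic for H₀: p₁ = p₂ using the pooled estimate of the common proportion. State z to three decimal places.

z = -1.469

p̂₁ = 924/1648 = 0.560680, p̂₂ = 310/519 = 0.597303.
Pooled p̂ = (924+310)/(1648+519) = 1234/2167 = 0.569451.
SE = √(p̂(1−p̂)(1/n₁+1/n₂)) = √(0.569451·0.430549·0.00253358) = √(0.000621174) = 0.024923.
z = (0.560680 − 0.597303)/0.024923 = -0.036623/0.024923 = -1.469.
Two-sided p-value ≈ 2·Φ(−1.469) = 0.1417.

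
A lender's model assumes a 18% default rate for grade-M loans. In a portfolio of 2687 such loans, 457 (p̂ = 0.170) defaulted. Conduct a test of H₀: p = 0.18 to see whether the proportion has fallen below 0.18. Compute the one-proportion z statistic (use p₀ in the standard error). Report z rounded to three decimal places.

z = -1.339

p̂ = 457/2687 = 0.17008.
SE = √(p₀(1−p₀)/n) = √(0.1476/2687) = 0.00741.
z = (0.17008 − 0.18)/0.00741 = -0.00992/0.00741 = -1.339.
p-value = P(Z < -1.339) ≈ 0.0903.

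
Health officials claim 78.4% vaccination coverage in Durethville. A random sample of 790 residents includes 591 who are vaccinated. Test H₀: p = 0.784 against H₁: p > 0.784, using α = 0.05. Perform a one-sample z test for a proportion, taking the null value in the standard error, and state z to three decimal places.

z = -2.452

p̂ = 591/790 ≈ 0.74810.
SE = √(p₀(1−p₀)/n) = √(0.16934/790) = 0.01464.
z = (0.74810 − 0.784)/0.01464 = -0.03590/0.01464 = -2.452.
p-value = P(Z > -2.452) ≈ 0.9929. With α = 0.05, fail to reject H₀.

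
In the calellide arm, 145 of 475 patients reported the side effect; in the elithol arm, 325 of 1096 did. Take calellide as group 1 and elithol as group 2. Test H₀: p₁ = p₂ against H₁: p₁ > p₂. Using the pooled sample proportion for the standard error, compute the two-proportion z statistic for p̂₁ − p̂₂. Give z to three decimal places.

p̂₁ = 145/475 ≈ 0.30526, p̂₂ = 325/1096 ≈ 0.29653.
Pooled p̂ = (145+325)/(475+1096) = 470/1571 = 0.29917.
SE = √(0.209668 × 0.00301767) = 0.02515.
z = (0.30526 − 0.29653)/0.02515 = 0.00873/0.02515 = 0.347.
p-value = P(Z > 0.347) ≈ 0.3643.

z = 0.347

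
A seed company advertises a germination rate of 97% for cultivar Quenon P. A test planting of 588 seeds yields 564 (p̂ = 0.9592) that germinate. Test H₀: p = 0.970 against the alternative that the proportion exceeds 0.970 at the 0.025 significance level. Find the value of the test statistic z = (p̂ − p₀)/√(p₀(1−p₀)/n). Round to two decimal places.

z = -1.54

p̂ = 564/588 ≈ 0.9592.
Under H₀, SE = √(0.97·0.03/588) = √(4.94898e-05) = 0.0070.
z = (0.9592 − 0.97)/0.0070 = -0.0108/0.0070 = -1.54.
p-value = P(Z > -1.538) ≈ 0.9379. With α = 0.025, fail to reject H₀.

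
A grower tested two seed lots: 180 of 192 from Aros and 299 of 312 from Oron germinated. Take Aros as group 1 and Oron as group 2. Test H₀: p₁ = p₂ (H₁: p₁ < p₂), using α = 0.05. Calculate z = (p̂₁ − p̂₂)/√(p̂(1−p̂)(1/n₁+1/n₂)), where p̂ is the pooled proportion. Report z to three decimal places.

z = -1.046

p̂₁ = 180/192 = 0.93750, p̂₂ = 299/312 = 0.95833.
Pooled p̂ = (180+299)/(192+312) = 479/504 = 0.95040.
SE = √(0.0471427 × 0.00841346) = 0.01992.
z = (0.93750 − 0.95833)/0.01992 = -0.02083/0.01992 = -1.046.
p-value = P(Z < -1.046) ≈ 0.1478; since p > α = 0.05, fail to reject H₀.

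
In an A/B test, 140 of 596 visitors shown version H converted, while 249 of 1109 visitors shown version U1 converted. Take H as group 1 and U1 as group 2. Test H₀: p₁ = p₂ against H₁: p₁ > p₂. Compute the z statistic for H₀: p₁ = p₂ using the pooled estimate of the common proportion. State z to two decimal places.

p̂₁ = 140/596 = 0.2349, p̂₂ = 249/1109 = 0.2245.
Pooled p̂ = (140+249)/(596+1109) = 389/1705 = 0.2282.
SE = √(p̂(1−p̂)(1/n₁+1/n₂)) = √(0.2282·0.7718·0.00257957) = √(0.000454259) = 0.0213.
z = (0.2349 − 0.2245)/0.0213 = 0.0104/0.0213 = 0.49.
p-value = P(Z > 0.487) ≈ 0.3132.

z = 0.49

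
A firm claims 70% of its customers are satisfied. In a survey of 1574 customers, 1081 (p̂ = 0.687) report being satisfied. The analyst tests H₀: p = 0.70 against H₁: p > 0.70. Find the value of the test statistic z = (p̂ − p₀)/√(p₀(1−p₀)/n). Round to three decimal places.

z = -1.144

p̂ = 1081/1574 = 0.68679.
SE = √(p₀(1−p₀)/n) = √(0.21/1574) = 0.01155.
z = (0.68679 − 0.7)/0.01155 = -0.01321/0.01155 = -1.144.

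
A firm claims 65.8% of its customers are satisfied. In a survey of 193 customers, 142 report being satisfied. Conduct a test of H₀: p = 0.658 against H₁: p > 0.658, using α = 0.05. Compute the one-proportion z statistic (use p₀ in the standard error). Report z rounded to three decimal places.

p̂ = 142/193 ≈ 0.73575.
SE = √(p₀(1−p₀)/n) = √(0.22504/193) = 0.03415.
z = (0.73575 − 0.658)/0.03415 = 0.07775/0.03415 = 2.277.
p-value = P(Z > 2.277) ≈ 0.0114, so at α = 0.05 we reject H₀.

z = 2.277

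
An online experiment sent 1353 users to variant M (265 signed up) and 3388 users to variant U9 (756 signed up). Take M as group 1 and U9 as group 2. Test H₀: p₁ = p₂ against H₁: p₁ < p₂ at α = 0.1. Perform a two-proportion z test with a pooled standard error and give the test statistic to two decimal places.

z = -2.06

p̂₁ = 265/1353 = 0.1959, p̂₂ = 756/3388 = 0.2231.
Pooled p̂ = (265+756)/(1353+3388) = 1021/4741 = 0.2154.
SE = √(0.168977 × 0.00103426) = 0.0132.
z = (0.1959 − 0.2231)/0.0132 = -0.0272/0.0132 = -2.06.
p-value = P(Z < -2.064) ≈ 0.0195. With α = 0.1, reject H₀.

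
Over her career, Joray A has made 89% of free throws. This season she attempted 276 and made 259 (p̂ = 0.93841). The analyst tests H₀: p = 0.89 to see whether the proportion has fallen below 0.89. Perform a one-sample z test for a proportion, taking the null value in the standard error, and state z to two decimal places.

z = 2.57

p̂ = 259/276 = 0.9384.
Standard error under H₀: √(0.89×0.11/276) = 0.0188.
z = (0.9384 − 0.89)/0.0188 = 0.0484/0.0188 = 2.57.
p-value = P(Z < 2.570) ≈ 0.9949.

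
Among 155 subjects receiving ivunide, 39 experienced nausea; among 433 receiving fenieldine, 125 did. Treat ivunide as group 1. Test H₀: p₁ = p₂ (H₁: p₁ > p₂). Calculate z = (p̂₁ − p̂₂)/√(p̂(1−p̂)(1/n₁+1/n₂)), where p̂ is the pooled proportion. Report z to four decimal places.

z = -0.8831

p̂₁ = 39/155 ≈ 0.251613, p̂₂ = 125/433 ≈ 0.288684.
Pooled p̂ = (39+125)/(155+433) = 164/588 = 0.278912.
SE = √(0.20112 × 0.00876108) = 0.041977.
z = (0.251613 − 0.288684)/0.041977 = -0.037071/0.041977 = -0.8831.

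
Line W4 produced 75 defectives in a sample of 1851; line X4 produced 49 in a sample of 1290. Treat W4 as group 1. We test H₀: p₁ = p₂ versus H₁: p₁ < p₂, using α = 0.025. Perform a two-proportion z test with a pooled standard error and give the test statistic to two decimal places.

z = 0.36

p̂₁ = 75/1851 = 0.04052, p̂₂ = 49/1290 = 0.03798.
Pooled p̂ = (75+49)/(1851+1290) = 124/3141 = 0.03948.
SE = √(p̂(1−p̂)(1/n₁+1/n₂)) = √(0.03948·0.96052·0.00131544) = √(4.98807e-05) = 0.00706.
z = (0.04052 − 0.03798)/0.00706 = 0.00254/0.00706 = 0.36.
p-value = P(Z < 0.359) ≈ 0.6401. With α = 0.025, fail to reject H₀.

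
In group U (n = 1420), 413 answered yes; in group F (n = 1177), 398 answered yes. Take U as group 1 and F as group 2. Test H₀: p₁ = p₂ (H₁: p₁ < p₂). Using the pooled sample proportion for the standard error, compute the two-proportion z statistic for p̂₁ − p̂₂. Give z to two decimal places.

p̂₁ = 413/1420 ≈ 0.29085, p̂₂ = 398/1177 ≈ 0.33815.
Pooled p̂ = (413+398)/(1420+1177) = 811/2597 = 0.31228.
SE = √(p̂(1−p̂)(1/n₁+1/n₂)) = √(0.31228·0.68772·0.00155384) = √(0.000333707) = 0.01827.
z = (0.29085 − 0.33815)/0.01827 = -0.04730/0.01827 = -2.59.
p-value = P(Z < -2.589) ≈ 0.0048.

z = -2.59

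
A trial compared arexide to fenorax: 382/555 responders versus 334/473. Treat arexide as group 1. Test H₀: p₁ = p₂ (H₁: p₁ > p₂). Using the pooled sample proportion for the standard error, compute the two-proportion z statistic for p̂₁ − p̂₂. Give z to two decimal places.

z = -0.62

p̂₁ = 382/555 ≈ 0.6883, p̂₂ = 334/473 ≈ 0.7061.
Pooled p̂ = (382+334)/(555+473) = 716/1028 = 0.6965.
SE = √(p̂(1−p̂)(1/n₁+1/n₂)) = √(0.6965·0.3035·0.00391597) = √(0.00082779) = 0.0288.
z = (0.6883 − 0.7061)/0.0288 = -0.0178/0.0288 = -0.62.
p-value = P(Z > -0.620) ≈ 0.7324.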